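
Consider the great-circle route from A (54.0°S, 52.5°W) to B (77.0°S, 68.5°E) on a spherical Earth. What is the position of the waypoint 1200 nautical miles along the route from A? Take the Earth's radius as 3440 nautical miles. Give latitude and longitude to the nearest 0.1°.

≈ (72.4°S, 34.2°W)

Convert each endpoint to a unit vector on the sphere (x = cos φ cos λ, y = cos φ sin λ, z = sin φ).
The central angle between the endpoints is δ = arccos(p₁·p₂) ≈ 0.767 rad (43.9°). The total great-circle distance is δ·R ≈ 0.767 × 3440 ≈ 2638 nmi, so the target fraction is f = 1200/2638 ≈ 0.455.
Interpolate at f ≈ 0.455 with slerp weights a = sin((1−f)δ)/sin δ ≈ 0.585, b = sin(fδ)/sin δ ≈ 0.493.
p = a·p₁ + b·p₂ ≈ (0.250, -0.170, -0.953); φ = arcsin(p_z) ≈ -72.42°, λ = atan2(p_y, p_x) ≈ -34.17°.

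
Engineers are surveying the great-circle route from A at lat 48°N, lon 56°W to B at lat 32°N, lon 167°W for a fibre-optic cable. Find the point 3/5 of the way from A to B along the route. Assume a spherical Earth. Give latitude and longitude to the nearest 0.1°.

≈ lat 52.6°N, lon 133.7°W

Convert each endpoint to a unit vector on the sphere (x = cos φ cos λ, y = cos φ sin λ, z = sin φ).
The central angle between the endpoints is δ = arccos(p₁·p₂) ≈ 1.379 rad (79.0°).
Interpolate at f = 3/5 with slerp weights a = sin((1−f)δ)/sin δ ≈ 0.534, b = sin(fδ)/sin δ ≈ 0.750.
p = a·p₁ + b·p₂ ≈ (-0.420, -0.439, 0.794); φ = arcsin(p_z) ≈ 52.58°, λ = atan2(p_y, p_x) ≈ -133.71°.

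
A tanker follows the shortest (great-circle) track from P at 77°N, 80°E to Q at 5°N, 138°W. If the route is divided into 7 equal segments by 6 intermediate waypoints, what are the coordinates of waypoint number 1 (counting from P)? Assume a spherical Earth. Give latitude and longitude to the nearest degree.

Write both endpoints as unit vectors p₁, p₂ with components (cos φ cos λ, cos φ sin λ, sin φ).
The central angle between the endpoints is δ = arccos(p₁·p₂) ≈ 1.663 rad (95.3°).
Interpolate at f = 1/7 with slerp weights a = sin((1−f)δ)/sin δ ≈ 0.994, b = sin(fδ)/sin δ ≈ 0.236.
p = a·p₁ + b·p₂ ≈ (-0.136, 0.063, 0.989); φ = arcsin(p_z) ≈ 81.38°, λ = atan2(p_y, p_x) ≈ 155.30°.

≈ 81°N, 155°E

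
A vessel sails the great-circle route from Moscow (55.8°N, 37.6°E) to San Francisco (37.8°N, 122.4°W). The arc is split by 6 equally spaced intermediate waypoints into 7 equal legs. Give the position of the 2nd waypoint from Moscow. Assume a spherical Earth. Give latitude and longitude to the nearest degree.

Write both endpoints as unit vectors p₁, p₂ with components (cos φ cos λ, cos φ sin λ, sin φ).
The central angle between the endpoints is δ = arccos(p₁·p₂) ≈ 1.481 rad (84.9°).
Interpolate at f = 2/7 with slerp weights a = sin((1−f)δ)/sin δ ≈ 0.875, b = sin(fδ)/sin δ ≈ 0.412.
p = a·p₁ + b·p₂ ≈ (0.215, 0.025, 0.976); φ = arcsin(p_z) ≈ 77.50°, λ = atan2(p_y, p_x) ≈ 6.62°.

≈ 77°N, 7°E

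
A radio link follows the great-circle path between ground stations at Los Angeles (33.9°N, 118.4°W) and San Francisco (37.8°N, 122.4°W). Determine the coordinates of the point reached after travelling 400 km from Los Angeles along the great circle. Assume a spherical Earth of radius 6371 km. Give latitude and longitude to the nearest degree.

From cos δ = sin φ₁ sin φ₂ + cos φ₁ cos φ₂ cos Δλ, the central angle is δ ≈ 0.088 rad (5.1°). The total great-circle distance is δ·R ≈ 0.088 × 6371 ≈ 564 km, so the target fraction is f = 400/564 ≈ 0.709.
Interpolate at f ≈ 0.709 with slerp weights a = sin((1−f)δ)/sin δ ≈ 0.291, b = sin(fδ)/sin δ ≈ 0.710.
p = a·p₁ + b·p₂ ≈ (-0.415, -0.686, 0.597); φ = arcsin(p_z) ≈ 36.68°, λ = atan2(p_y, p_x) ≈ -121.20°.

≈ 37°N, 121°W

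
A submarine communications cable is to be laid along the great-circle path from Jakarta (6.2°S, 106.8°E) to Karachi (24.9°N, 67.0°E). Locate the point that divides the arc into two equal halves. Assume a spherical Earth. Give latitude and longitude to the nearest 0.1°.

≈ 9.9°N, 87.9°E

The haversine formula gives a central angle δ ≈ 0.867 rad (49.7°) between the endpoints.
Interpolate at f = 1/2 with slerp weights a = sin((1−f)δ)/sin δ ≈ 0.551, b = sin(fδ)/sin δ ≈ 0.551.
p = a·p₁ + b·p₂ ≈ (0.037, 0.984, 0.172); φ = arcsin(p_z) ≈ 9.93°, λ = atan2(p_y, p_x) ≈ 87.85°.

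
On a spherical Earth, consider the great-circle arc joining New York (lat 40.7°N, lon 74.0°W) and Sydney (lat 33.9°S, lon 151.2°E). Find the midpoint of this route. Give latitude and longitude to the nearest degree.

≈ lat 9°N, lon 148°W

From cos δ = sin φ₁ sin φ₂ + cos φ₁ cos φ₂ cos Δλ, the central angle is δ ≈ 2.510 rad (143.8°).
Interpolate at f = 1/2 with slerp weights a = sin((1−f)δ)/sin δ ≈ 1.610, b = sin(fδ)/sin δ ≈ 1.610.
p = a·p₁ + b·p₂ ≈ (-0.835, -0.530, 0.152); φ = arcsin(p_z) ≈ 8.74°, λ = atan2(p_y, p_x) ≈ -147.61°.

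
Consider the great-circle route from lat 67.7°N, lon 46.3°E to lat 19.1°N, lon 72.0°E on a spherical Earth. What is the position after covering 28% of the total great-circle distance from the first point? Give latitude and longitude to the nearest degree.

≈ lat 55°N, lon 59°E

Write both endpoints as unit vectors p₁, p₂ with components (cos φ cos λ, cos φ sin λ, sin φ).
The central angle between the endpoints is δ = arccos(p₁·p₂) ≈ 0.895 rad (51.3°).
Interpolate at f = 0.28 with slerp weights a = sin((1−f)δ)/sin δ ≈ 0.770, b = sin(fδ)/sin δ ≈ 0.318.
p = a·p₁ + b·p₂ ≈ (0.295, 0.497, 0.816); φ = arcsin(p_z) ≈ 54.72°, λ = atan2(p_y, p_x) ≈ 59.33°.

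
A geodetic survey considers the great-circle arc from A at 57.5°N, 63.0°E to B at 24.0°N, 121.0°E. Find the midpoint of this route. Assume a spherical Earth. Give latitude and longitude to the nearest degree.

The haversine formula gives a central angle δ ≈ 0.923 rad (52.9°) between the endpoints.
Interpolate at f = 1/2 with slerp weights a = sin((1−f)δ)/sin δ ≈ 0.558, b = sin(fδ)/sin δ ≈ 0.558.
p = a·p₁ + b·p₂ ≈ (-0.127, 0.705, 0.698); φ = arcsin(p_z) ≈ 44.28°, λ = atan2(p_y, p_x) ≈ 100.18°.

≈ 44°N, 100°E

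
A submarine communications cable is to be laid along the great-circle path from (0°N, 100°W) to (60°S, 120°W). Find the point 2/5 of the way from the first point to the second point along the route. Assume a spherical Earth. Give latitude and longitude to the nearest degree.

≈ (24°S, 105°W)

Write both endpoints as unit vectors p₁, p₂ with components (cos φ cos λ, cos φ sin λ, sin φ).
The central angle between the endpoints is δ = arccos(p₁·p₂) ≈ 1.082 rad (62.0°).
Interpolate at f = 2/5 with slerp weights a = sin((1−f)δ)/sin δ ≈ 0.685, b = sin(fδ)/sin δ ≈ 0.475.
p = a·p₁ + b·p₂ ≈ (-0.238, -0.880, -0.411); φ = arcsin(p_z) ≈ -24.29°, λ = atan2(p_y, p_x) ≈ -105.11°.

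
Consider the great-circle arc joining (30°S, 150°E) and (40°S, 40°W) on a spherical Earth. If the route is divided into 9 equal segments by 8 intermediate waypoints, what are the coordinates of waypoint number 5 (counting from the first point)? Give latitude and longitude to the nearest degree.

Write both endpoints as unit vectors p₁, p₂ with components (cos φ cos λ, cos φ sin λ, sin φ).
The central angle between the endpoints is δ = arccos(p₁·p₂) ≈ 1.909 rad (109.4°).
Interpolate at f = 5/9 with slerp weights a = sin((1−f)δ)/sin δ ≈ 0.795, b = sin(fδ)/sin δ ≈ 0.925.
p = a·p₁ + b·p₂ ≈ (-0.054, -0.111, -0.992); φ = arcsin(p_z) ≈ -82.91°, λ = atan2(p_y, p_x) ≈ -115.78°.

≈ (83°S, 116°W)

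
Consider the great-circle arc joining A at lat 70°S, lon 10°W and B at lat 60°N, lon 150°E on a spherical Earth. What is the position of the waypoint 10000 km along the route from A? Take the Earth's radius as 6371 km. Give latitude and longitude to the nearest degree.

≈ lat 13°S, lon 119°E

Convert each endpoint to a unit vector on the sphere (x = cos φ cos λ, y = cos φ sin λ, z = sin φ).
The central angle between the endpoints is δ = arccos(p₁·p₂) ≈ 2.915 rad (167.0°). The total great-circle distance is δ·R ≈ 2.915 × 6371 ≈ 18573 km, so the target fraction is f = 10000/18573 ≈ 0.538.
Interpolate at f ≈ 0.538 with slerp weights a = sin((1−f)δ)/sin δ ≈ 4.344, b = sin(fδ)/sin δ ≈ 4.456.
p = a·p₁ + b·p₂ ≈ (-0.467, 0.856, -0.223); φ = arcsin(p_z) ≈ -12.86°, λ = atan2(p_y, p_x) ≈ 118.59°.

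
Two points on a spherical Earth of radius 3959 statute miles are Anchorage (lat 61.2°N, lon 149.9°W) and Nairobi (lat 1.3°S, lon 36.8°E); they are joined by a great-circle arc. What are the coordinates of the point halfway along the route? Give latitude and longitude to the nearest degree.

≈ lat 58°N, lon 43°E

Write both endpoints as unit vectors p₁, p₂ with components (cos φ cos λ, cos φ sin λ, sin φ).
The central angle between the endpoints is δ = arccos(p₁·p₂) ≈ 2.092 rad (119.9°).
Interpolate at f = 1/2 with slerp weights a = sin((1−f)δ)/sin δ ≈ 0.998, b = sin(fδ)/sin δ ≈ 0.998.
p = a·p₁ + b·p₂ ≈ (0.383, 0.357, 0.852); φ = arcsin(p_z) ≈ 58.44°, λ = atan2(p_y, p_x) ≈ 42.95°.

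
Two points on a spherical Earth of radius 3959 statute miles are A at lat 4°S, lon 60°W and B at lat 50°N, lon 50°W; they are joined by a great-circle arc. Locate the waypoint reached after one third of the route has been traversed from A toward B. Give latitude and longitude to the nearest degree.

The haversine formula gives a central angle δ ≈ 0.954 rad (54.7°) between the endpoints.
Interpolate at f = 1/3 with slerp weights a = sin((1−f)δ)/sin δ ≈ 0.728, b = sin(fδ)/sin δ ≈ 0.383.
p = a·p₁ + b·p₂ ≈ (0.522, -0.818, 0.243); φ = arcsin(p_z) ≈ 14.06°, λ = atan2(p_y, p_x) ≈ -57.47°.

≈ lat 14°N, lon 57°W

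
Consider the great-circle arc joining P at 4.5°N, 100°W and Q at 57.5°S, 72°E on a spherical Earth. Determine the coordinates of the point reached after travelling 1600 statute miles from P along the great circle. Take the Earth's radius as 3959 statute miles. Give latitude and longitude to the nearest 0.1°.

≈ 18.6°S, 97.8°W

Convert each endpoint to a unit vector on the sphere (x = cos φ cos λ, y = cos φ sin λ, z = sin φ).
The central angle between the endpoints is δ = arccos(p₁·p₂) ≈ 2.210 rad (126.6°). The total great-circle distance is δ·R ≈ 2.210 × 3959 ≈ 8750 mi, so the target fraction is f = 1600/8750 ≈ 0.183.
Interpolate at f ≈ 0.183 with slerp weights a = sin((1−f)δ)/sin δ ≈ 1.212, b = sin(fδ)/sin δ ≈ 0.490.
p = a·p₁ + b·p₂ ≈ (-0.128, -0.939, -0.318); φ = arcsin(p_z) ≈ -18.55°, λ = atan2(p_y, p_x) ≈ -97.79°.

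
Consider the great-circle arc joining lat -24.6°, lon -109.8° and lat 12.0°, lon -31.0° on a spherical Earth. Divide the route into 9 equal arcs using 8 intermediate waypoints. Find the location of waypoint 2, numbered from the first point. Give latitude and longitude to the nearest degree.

Write both endpoints as unit vectors p₁, p₂ with components (cos φ cos λ, cos φ sin λ, sin φ).
The central angle between the endpoints is δ = arccos(p₁·p₂) ≈ 1.484 rad (85.1°).
Interpolate at f = 2/9 with slerp weights a = sin((1−f)δ)/sin δ ≈ 0.918, b = sin(fδ)/sin δ ≈ 0.325.
p = a·p₁ + b·p₂ ≈ (-0.010, -0.949, -0.315); φ = arcsin(p_z) ≈ -18.33°, λ = atan2(p_y, p_x) ≈ -90.61°.

≈ lat -18°, lon -91°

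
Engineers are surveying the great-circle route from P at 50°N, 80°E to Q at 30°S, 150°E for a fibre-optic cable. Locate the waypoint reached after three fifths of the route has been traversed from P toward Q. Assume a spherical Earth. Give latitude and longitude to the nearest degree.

≈ 4°N, 126°E

Write both endpoints as unit vectors p₁, p₂ with components (cos φ cos λ, cos φ sin λ, sin φ).
The central angle between the endpoints is δ = arccos(p₁·p₂) ≈ 1.765 rad (101.1°).
Interpolate at f = 3/5 with slerp weights a = sin((1−f)δ)/sin δ ≈ 0.661, b = sin(fδ)/sin δ ≈ 0.888.
p = a·p₁ + b·p₂ ≈ (-0.593, 0.803, 0.062); φ = arcsin(p_z) ≈ 3.57°, λ = atan2(p_y, p_x) ≈ 126.42°.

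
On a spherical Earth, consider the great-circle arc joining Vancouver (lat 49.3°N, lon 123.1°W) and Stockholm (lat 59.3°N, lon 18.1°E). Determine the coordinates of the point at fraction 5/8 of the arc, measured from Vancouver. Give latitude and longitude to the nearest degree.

≈ lat 77°N, lon 36°W

The haversine formula gives a central angle δ ≈ 1.168 rad (66.9°) between the endpoints.
Interpolate at f = 5/8 with slerp weights a = sin((1−f)δ)/sin δ ≈ 0.461, b = sin(fδ)/sin δ ≈ 0.725.
p = a·p₁ + b·p₂ ≈ (0.188, -0.137, 0.973); φ = arcsin(p_z) ≈ 76.57°, λ = atan2(p_y, p_x) ≈ -36.11°.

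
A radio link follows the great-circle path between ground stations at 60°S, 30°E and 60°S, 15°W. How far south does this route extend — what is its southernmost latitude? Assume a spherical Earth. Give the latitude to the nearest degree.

≈ 62°S

The great circle lies in the plane with unit normal n̂ = (p₁ × p₂)/|p₁ × p₂|.
Here n̂_z ≈ -0.471; the vertex latitude is φ_max = arccos|n̂_z| ≈ 61.9°.
Check via Clairaut: cos φ_max = |cos φ₁| · sin C = cos(60.0°)·sin(109.7°) ≈ 0.471, again giving ≈ 61.9°.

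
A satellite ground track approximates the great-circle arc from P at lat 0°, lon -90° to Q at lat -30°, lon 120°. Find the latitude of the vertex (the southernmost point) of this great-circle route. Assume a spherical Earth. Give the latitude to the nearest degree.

≈ -49°

The great circle lies in the plane with unit normal n̂ = (p₁ × p₂)/|p₁ × p₂|.
Here n̂_z ≈ -0.655; the vertex latitude is φ_max = arccos|n̂_z| ≈ 49.1°.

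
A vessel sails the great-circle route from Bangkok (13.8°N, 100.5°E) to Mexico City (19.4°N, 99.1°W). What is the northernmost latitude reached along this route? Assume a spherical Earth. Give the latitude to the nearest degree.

≈ 60°N

The great circle lies in the plane with unit normal n̂ = (p₁ × p₂)/|p₁ × p₂|.
Here n̂_z ≈ +0.495; the vertex latitude is φ_max = arccos|n̂_z| ≈ 60.4°.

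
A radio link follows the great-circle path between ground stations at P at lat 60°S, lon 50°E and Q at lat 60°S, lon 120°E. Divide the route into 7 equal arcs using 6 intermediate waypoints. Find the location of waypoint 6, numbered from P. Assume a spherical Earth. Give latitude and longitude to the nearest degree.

≈ lat 62°S, lon 111°E

The haversine formula gives a central angle δ ≈ 0.582 rad (33.3°) between the endpoints.
Interpolate at f = 6/7 with slerp weights a = sin((1−f)δ)/sin δ ≈ 0.151, b = sin(fδ)/sin δ ≈ 0.870.
p = a·p₁ + b·p₂ ≈ (-0.169, 0.435, -0.885); φ = arcsin(p_z) ≈ -62.20°, λ = atan2(p_y, p_x) ≈ 111.25°.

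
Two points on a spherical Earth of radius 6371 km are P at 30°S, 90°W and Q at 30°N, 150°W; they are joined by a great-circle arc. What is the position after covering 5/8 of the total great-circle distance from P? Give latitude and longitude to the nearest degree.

Convert each endpoint to a unit vector on the sphere (x = cos φ cos λ, y = cos φ sin λ, z = sin φ).
The central angle between the endpoints is δ = arccos(p₁·p₂) ≈ 1.445 rad (82.8°).
Interpolate at f = 5/8 with slerp weights a = sin((1−f)δ)/sin δ ≈ 0.520, b = sin(fδ)/sin δ ≈ 0.792.
p = a·p₁ + b·p₂ ≈ (-0.594, -0.793, 0.136); φ = arcsin(p_z) ≈ 7.81°, λ = atan2(p_y, p_x) ≈ -126.82°.

≈ 8°N, 127°W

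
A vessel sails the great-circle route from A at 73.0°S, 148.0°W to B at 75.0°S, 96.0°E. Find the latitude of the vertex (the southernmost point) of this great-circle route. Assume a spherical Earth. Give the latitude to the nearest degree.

≈ 81°S

The great circle lies in the plane with unit normal n̂ = (p₁ × p₂)/|p₁ × p₂|.
Here n̂_z ≈ -0.150; the vertex latitude is φ_max = arccos|n̂_z| ≈ 81.4°.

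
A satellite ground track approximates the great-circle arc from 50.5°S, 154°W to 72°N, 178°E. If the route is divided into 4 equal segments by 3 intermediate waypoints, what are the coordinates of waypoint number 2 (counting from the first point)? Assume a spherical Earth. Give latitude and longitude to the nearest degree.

Convert each endpoint to a unit vector on the sphere (x = cos φ cos λ, y = cos φ sin λ, z = sin φ).
The central angle between the endpoints is δ = arccos(p₁·p₂) ≈ 2.166 rad (124.1°).
Interpolate at f = 2/4 with slerp weights a = sin((1−f)δ)/sin δ ≈ 1.066, b = sin(fδ)/sin δ ≈ 1.066.
p = a·p₁ + b·p₂ ≈ (-0.939, -0.286, 0.191); φ = arcsin(p_z) ≈ 11.03°, λ = atan2(p_y, p_x) ≈ -163.07°.

≈ 11°N, 163°W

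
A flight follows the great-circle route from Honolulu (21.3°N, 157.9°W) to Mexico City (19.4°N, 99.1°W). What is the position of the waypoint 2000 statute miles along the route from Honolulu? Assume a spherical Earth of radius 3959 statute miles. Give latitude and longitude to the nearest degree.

≈ (23°N, 127°W)

The haversine formula gives a central angle δ ≈ 0.957 rad (54.8°) between the endpoints. The total great-circle distance is δ·R ≈ 0.957 × 3959 ≈ 3789 mi, so the target fraction is f = 2000/3789 ≈ 0.528.
Interpolate at f ≈ 0.528 with slerp weights a = sin((1−f)δ)/sin δ ≈ 0.534, b = sin(fδ)/sin δ ≈ 0.592.
p = a·p₁ + b·p₂ ≈ (-0.549, -0.739, 0.391); φ = arcsin(p_z) ≈ 23.00°, λ = atan2(p_y, p_x) ≈ -126.65°.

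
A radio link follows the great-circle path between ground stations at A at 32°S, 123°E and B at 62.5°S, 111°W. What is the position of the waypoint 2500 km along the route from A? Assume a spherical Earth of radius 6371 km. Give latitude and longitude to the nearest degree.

Convert each endpoint to a unit vector on the sphere (x = cos φ cos λ, y = cos φ sin λ, z = sin φ).
The central angle between the endpoints is δ = arccos(p₁·p₂) ≈ 1.329 rad (76.1°). The total great-circle distance is δ·R ≈ 1.329 × 6371 ≈ 8464 km, so the target fraction is f = 2500/8464 ≈ 0.295.
Interpolate at f ≈ 0.295 with slerp weights a = sin((1−f)δ)/sin δ ≈ 0.830, b = sin(fδ)/sin δ ≈ 0.394.
p = a·p₁ + b·p₂ ≈ (-0.448, 0.420, -0.789); φ = arcsin(p_z) ≈ -52.09°, λ = atan2(p_y, p_x) ≈ 136.86°.

≈ 52°S, 137°E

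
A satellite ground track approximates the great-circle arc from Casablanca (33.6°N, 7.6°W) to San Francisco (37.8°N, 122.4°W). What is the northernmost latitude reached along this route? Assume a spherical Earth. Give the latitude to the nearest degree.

The great circle lies in the plane with unit normal n̂ = (p₁ × p₂)/|p₁ × p₂|.
Here n̂_z ≈ -0.599; the vertex latitude is φ_max = arccos|n̂_z| ≈ 53.2°.

≈ 53°N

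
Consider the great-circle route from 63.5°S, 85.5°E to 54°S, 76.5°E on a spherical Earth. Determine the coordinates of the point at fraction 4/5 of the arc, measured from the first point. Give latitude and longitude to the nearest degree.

Convert each endpoint to a unit vector on the sphere (x = cos φ cos λ, y = cos φ sin λ, z = sin φ).
The central angle between the endpoints is δ = arccos(p₁·p₂) ≈ 0.184 rad (10.6°).
Interpolate at f = 4/5 with slerp weights a = sin((1−f)δ)/sin δ ≈ 0.201, b = sin(fδ)/sin δ ≈ 0.802.
p = a·p₁ + b·p₂ ≈ (0.117, 0.548, -0.829); φ = arcsin(p_z) ≈ -55.95°, λ = atan2(p_y, p_x) ≈ 77.94°.

≈ 56°S, 78°E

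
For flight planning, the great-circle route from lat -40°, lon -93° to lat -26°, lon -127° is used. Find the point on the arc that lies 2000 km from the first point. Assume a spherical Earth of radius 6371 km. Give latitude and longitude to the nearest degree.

≈ lat -33°, lon -114°

Convert each endpoint to a unit vector on the sphere (x = cos φ cos λ, y = cos φ sin λ, z = sin φ).
The central angle between the endpoints is δ = arccos(p₁·p₂) ≈ 0.550 rad (31.5°). The total great-circle distance is δ·R ≈ 0.550 × 6371 ≈ 3503 km, so the target fraction is f = 2000/3503 ≈ 0.571.
Interpolate at f ≈ 0.571 with slerp weights a = sin((1−f)δ)/sin δ ≈ 0.447, b = sin(fδ)/sin δ ≈ 0.591.
p = a·p₁ + b·p₂ ≈ (-0.338, -0.766, -0.547); φ = arcsin(p_z) ≈ -33.13°, λ = atan2(p_y, p_x) ≈ -113.77°.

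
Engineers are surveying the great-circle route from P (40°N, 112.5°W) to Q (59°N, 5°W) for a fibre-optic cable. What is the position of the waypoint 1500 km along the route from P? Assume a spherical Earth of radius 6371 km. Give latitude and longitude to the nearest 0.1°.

≈ (50.8°N, 100.9°W)

Write both endpoints as unit vectors p₁, p₂ with components (cos φ cos λ, cos φ sin λ, sin φ).
The central angle between the endpoints is δ = arccos(p₁·p₂) ≈ 1.124 rad (64.4°). The total great-circle distance is δ·R ≈ 1.124 × 6371 ≈ 7159 km, so the target fraction is f = 1500/7159 ≈ 0.210.
Interpolate at f ≈ 0.210 with slerp weights a = sin((1−f)δ)/sin δ ≈ 0.861, b = sin(fδ)/sin δ ≈ 0.259.
p = a·p₁ + b·p₂ ≈ (-0.120, -0.621, 0.775); φ = arcsin(p_z) ≈ 50.80°, λ = atan2(p_y, p_x) ≈ -100.90°.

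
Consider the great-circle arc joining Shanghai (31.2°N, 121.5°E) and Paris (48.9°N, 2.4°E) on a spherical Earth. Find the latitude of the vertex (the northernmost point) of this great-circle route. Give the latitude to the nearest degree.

The great circle lies in the plane with unit normal n̂ = (p₁ × p₂)/|p₁ × p₂|.
Here n̂_z ≈ -0.495; the vertex latitude is φ_max = arccos|n̂_z| ≈ 60.3°.

≈ 60°N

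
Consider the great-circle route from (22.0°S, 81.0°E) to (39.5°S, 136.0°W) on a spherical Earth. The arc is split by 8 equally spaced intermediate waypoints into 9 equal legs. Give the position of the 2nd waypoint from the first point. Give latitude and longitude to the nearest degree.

Write both endpoints as unit vectors p₁, p₂ with components (cos φ cos λ, cos φ sin λ, sin φ).
The central angle between the endpoints is δ = arccos(p₁·p₂) ≈ 1.910 rad (109.5°).
Interpolate at f = 2/9 with slerp weights a = sin((1−f)δ)/sin δ ≈ 1.057, b = sin(fδ)/sin δ ≈ 0.437.
p = a·p₁ + b·p₂ ≈ (-0.089, 0.734, -0.674); φ = arcsin(p_z) ≈ -42.36°, λ = atan2(p_y, p_x) ≈ 96.93°.

≈ (42°S, 97°E)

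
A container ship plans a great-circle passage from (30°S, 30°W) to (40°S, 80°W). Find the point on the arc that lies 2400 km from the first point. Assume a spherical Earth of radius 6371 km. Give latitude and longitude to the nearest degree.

≈ (38°S, 54°W)

The haversine formula gives a central angle δ ≈ 0.726 rad (41.6°) between the endpoints. The total great-circle distance is δ·R ≈ 0.726 × 6371 ≈ 4625 km, so the target fraction is f = 2400/4625 ≈ 0.519.
Interpolate at f ≈ 0.519 with slerp weights a = sin((1−f)δ)/sin δ ≈ 0.516, b = sin(fδ)/sin δ ≈ 0.554.
p = a·p₁ + b·p₂ ≈ (0.460, -0.641, -0.614); φ = arcsin(p_z) ≈ -37.87°, λ = atan2(p_y, p_x) ≈ -54.33°.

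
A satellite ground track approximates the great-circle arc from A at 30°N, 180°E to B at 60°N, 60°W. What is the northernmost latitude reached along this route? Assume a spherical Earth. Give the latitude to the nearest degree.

≈ 67°N

The great circle lies in the plane with unit normal n̂ = (p₁ × p₂)/|p₁ × p₂|.
Here n̂_z ≈ +0.384; the vertex latitude is φ_max = arccos|n̂_z| ≈ 67.4°.
Check via Clairaut: cos φ_max = |cos φ₁| · sin C = cos(30.0°)·sin(26.3°) ≈ 0.384, again giving ≈ 67.4°.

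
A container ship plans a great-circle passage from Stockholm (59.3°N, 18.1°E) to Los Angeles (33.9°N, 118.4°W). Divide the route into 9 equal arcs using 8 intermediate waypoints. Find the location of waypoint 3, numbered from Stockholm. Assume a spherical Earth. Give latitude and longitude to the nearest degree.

≈ (73°N, 43°W)

Convert each endpoint to a unit vector on the sphere (x = cos φ cos λ, y = cos φ sin λ, z = sin φ).
The central angle between the endpoints is δ = arccos(p₁·p₂) ≈ 1.398 rad (80.1°).
Interpolate at f = 3/9 with slerp weights a = sin((1−f)δ)/sin δ ≈ 0.815, b = sin(fδ)/sin δ ≈ 0.456.
p = a·p₁ + b·p₂ ≈ (0.215, -0.204, 0.955); φ = arcsin(p_z) ≈ 72.75°, λ = atan2(p_y, p_x) ≈ -43.40°.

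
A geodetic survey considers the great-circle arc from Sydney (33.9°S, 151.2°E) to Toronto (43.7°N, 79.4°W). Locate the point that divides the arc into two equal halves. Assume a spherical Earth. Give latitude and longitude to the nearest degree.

≈ 11°N, 152°W

Write both endpoints as unit vectors p₁, p₂ with components (cos φ cos λ, cos φ sin λ, sin φ).
The central angle between the endpoints is δ = arccos(p₁·p₂) ≈ 2.444 rad (140.0°).
Interpolate at f = 1/2 with slerp weights a = sin((1−f)δ)/sin δ ≈ 1.462, b = sin(fδ)/sin δ ≈ 1.462.
p = a·p₁ + b·p₂ ≈ (-0.869, -0.454, 0.195); φ = arcsin(p_z) ≈ 11.23°, λ = atan2(p_y, p_x) ≈ -152.40°.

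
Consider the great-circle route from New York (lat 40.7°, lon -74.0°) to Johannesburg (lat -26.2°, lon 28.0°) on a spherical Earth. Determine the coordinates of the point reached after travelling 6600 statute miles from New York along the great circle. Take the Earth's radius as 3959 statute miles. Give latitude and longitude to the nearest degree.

Write both endpoints as unit vectors p₁, p₂ with components (cos φ cos λ, cos φ sin λ, sin φ).
The central angle between the endpoints is δ = arccos(p₁·p₂) ≈ 2.015 rad (115.4°). The total great-circle distance is δ·R ≈ 2.015 × 3959 ≈ 7976 mi, so the target fraction is f = 6600/7976 ≈ 0.828.
Interpolate at f ≈ 0.828 with slerp weights a = sin((1−f)δ)/sin δ ≈ 0.377, b = sin(fδ)/sin δ ≈ 1.102.
p = a·p₁ + b·p₂ ≈ (0.952, 0.189, -0.241); φ = arcsin(p_z) ≈ -13.93°, λ = atan2(p_y, p_x) ≈ 11.26°.

≈ lat -14°, lon 11°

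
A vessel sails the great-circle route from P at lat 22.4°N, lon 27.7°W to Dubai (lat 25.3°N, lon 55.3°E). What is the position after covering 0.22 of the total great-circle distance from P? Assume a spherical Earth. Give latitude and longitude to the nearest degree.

≈ lat 27°N, lon 10°W

Write both endpoints as unit vectors p₁, p₂ with components (cos φ cos λ, cos φ sin λ, sin φ).
The central angle between the endpoints is δ = arccos(p₁·p₂) ≈ 1.303 rad (74.6°).
Interpolate at f = 0.22 with slerp weights a = sin((1−f)δ)/sin δ ≈ 0.882, b = sin(fδ)/sin δ ≈ 0.293.
p = a·p₁ + b·p₂ ≈ (0.873, -0.161, 0.461); φ = arcsin(p_z) ≈ 27.47°, λ = atan2(p_y, p_x) ≈ -10.45°.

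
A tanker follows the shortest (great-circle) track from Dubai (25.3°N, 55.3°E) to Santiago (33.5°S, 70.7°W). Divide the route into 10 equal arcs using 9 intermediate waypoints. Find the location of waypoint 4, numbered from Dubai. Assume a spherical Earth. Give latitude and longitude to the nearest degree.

≈ (2°S, 8°E)

The haversine formula gives a central angle δ ≈ 2.317 rad (132.8°) between the endpoints.
Interpolate at f = 4/10 with slerp weights a = sin((1−f)δ)/sin δ ≈ 1.340, b = sin(fδ)/sin δ ≈ 1.089.
p = a·p₁ + b·p₂ ≈ (0.990, 0.139, -0.029); φ = arcsin(p_z) ≈ -1.64°, λ = atan2(p_y, p_x) ≈ 7.97°.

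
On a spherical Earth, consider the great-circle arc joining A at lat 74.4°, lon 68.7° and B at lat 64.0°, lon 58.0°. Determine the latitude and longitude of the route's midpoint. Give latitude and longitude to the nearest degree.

≈ lat 69°, lon 62°

Convert each endpoint to a unit vector on the sphere (x = cos φ cos λ, y = cos φ sin λ, z = sin φ).
The central angle between the endpoints is δ = arccos(p₁·p₂) ≈ 0.193 rad (11.0°).
Interpolate at f = 1/2 with slerp weights a = sin((1−f)δ)/sin δ ≈ 0.502, b = sin(fδ)/sin δ ≈ 0.502.
p = a·p₁ + b·p₂ ≈ (0.166, 0.313, 0.935); φ = arcsin(p_z) ≈ 69.28°, λ = atan2(p_y, p_x) ≈ 62.06°.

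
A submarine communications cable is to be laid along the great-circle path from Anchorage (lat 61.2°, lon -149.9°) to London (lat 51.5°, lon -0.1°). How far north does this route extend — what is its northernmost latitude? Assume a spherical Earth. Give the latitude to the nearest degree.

≈ 80°

The great circle lies in the plane with unit normal n̂ = (p₁ × p₂)/|p₁ × p₂|.
Here n̂_z ≈ +0.167; the vertex latitude is φ_max = arccos|n̂_z| ≈ 80.4°.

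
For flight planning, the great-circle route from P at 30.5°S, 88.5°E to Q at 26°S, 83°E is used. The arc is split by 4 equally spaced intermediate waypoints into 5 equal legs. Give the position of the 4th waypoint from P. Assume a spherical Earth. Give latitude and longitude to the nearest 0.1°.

≈ 26.9°S, 84.1°E

Convert each endpoint to a unit vector on the sphere (x = cos φ cos λ, y = cos φ sin λ, z = sin φ).
The central angle between the endpoints is δ = arccos(p₁·p₂) ≈ 0.115 rad (6.6°).
Interpolate at f = 4/5 with slerp weights a = sin((1−f)δ)/sin δ ≈ 0.200, b = sin(fδ)/sin δ ≈ 0.801.
p = a·p₁ + b·p₂ ≈ (0.092, 0.887, -0.453); φ = arcsin(p_z) ≈ -26.92°, λ = atan2(p_y, p_x) ≈ 84.06°.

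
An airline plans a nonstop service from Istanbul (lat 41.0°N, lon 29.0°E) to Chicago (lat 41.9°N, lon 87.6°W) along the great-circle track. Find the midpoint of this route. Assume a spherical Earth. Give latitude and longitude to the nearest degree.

From cos δ = sin φ₁ sin φ₂ + cos φ₁ cos φ₂ cos Δλ, the central angle is δ ≈ 1.383 rad (79.2°).
Interpolate at f = 1/2 with slerp weights a = sin((1−f)δ)/sin δ ≈ 0.649, b = sin(fδ)/sin δ ≈ 0.649.
p = a·p₁ + b·p₂ ≈ (0.449, -0.245, 0.859); φ = arcsin(p_z) ≈ 59.25°, λ = atan2(p_y, p_x) ≈ -28.66°.

≈ lat 59°N, lon 29°W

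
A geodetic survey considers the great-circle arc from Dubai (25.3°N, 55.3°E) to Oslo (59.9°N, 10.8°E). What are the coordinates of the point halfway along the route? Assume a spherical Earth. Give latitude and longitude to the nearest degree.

Write both endpoints as unit vectors p₁, p₂ with components (cos φ cos λ, cos φ sin λ, sin φ).
The central angle between the endpoints is δ = arccos(p₁·p₂) ≈ 0.805 rad (46.1°).
Interpolate at f = 1/2 with slerp weights a = sin((1−f)δ)/sin δ ≈ 0.543, b = sin(fδ)/sin δ ≈ 0.543.
p = a·p₁ + b·p₂ ≈ (0.547, 0.455, 0.702); φ = arcsin(p_z) ≈ 44.62°, λ = atan2(p_y, p_x) ≈ 39.73°.

≈ (45°N, 40°E)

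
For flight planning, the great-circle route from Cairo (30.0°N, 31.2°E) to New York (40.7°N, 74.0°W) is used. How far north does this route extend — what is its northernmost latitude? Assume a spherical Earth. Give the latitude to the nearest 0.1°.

The great circle lies in the plane with unit normal n̂ = (p₁ × p₂)/|p₁ × p₂|.
Here n̂_z ≈ -0.641; the vertex latitude is φ_max = arccos|n̂_z| ≈ 50.1°.

≈ 50.1°N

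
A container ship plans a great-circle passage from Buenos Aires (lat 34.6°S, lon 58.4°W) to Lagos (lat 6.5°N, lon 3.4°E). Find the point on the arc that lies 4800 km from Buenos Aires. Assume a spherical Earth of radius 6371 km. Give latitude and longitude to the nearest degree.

≈ lat 12°S, lon 18°W

From cos δ = sin φ₁ sin φ₂ + cos φ₁ cos φ₂ cos Δλ, the central angle is δ ≈ 1.243 rad (71.2°). The total great-circle distance is δ·R ≈ 1.243 × 6371 ≈ 7918 km, so the target fraction is f = 4800/7918 ≈ 0.606.
Interpolate at f ≈ 0.606 with slerp weights a = sin((1−f)δ)/sin δ ≈ 0.497, b = sin(fδ)/sin δ ≈ 0.723.
p = a·p₁ + b·p₂ ≈ (0.931, -0.306, -0.200); φ = arcsin(p_z) ≈ -11.54°, λ = atan2(p_y, p_x) ≈ -18.17°.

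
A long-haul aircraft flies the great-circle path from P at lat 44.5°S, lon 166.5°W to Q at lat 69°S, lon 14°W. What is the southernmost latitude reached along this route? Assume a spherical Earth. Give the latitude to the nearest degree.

≈ 82°S

The great circle lies in the plane with unit normal n̂ = (p₁ × p₂)/|p₁ × p₂|.
Here n̂_z ≈ +0.131; the vertex latitude is φ_max = arccos|n̂_z| ≈ 82.5°.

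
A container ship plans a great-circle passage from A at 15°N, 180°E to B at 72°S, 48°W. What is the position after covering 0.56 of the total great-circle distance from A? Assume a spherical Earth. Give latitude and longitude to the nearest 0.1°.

≈ 47.7°S, 159.8°W

The haversine formula gives a central angle δ ≈ 2.033 rad (116.5°) between the endpoints.
Interpolate at f = 0.56 with slerp weights a = sin((1−f)δ)/sin δ ≈ 0.871, b = sin(fδ)/sin δ ≈ 1.014.
p = a·p₁ + b·p₂ ≈ (-0.632, -0.233, -0.739); φ = arcsin(p_z) ≈ -47.67°, λ = atan2(p_y, p_x) ≈ -159.76°.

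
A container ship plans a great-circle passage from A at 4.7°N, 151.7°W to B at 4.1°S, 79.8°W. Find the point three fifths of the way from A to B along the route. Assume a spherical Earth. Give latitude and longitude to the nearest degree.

≈ 1°S, 109°W

Write both endpoints as unit vectors p₁, p₂ with components (cos φ cos λ, cos φ sin λ, sin φ).
The central angle between the endpoints is δ = arccos(p₁·p₂) ≈ 1.263 rad (72.4°).
Interpolate at f = 3/5 with slerp weights a = sin((1−f)δ)/sin δ ≈ 0.508, b = sin(fδ)/sin δ ≈ 0.721.
p = a·p₁ + b·p₂ ≈ (-0.318, -0.948, -0.010); φ = arcsin(p_z) ≈ -0.57°, λ = atan2(p_y, p_x) ≈ -108.56°.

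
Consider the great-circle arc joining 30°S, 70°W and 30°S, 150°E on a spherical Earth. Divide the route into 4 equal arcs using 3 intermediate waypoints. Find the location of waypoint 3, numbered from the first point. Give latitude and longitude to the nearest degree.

Write both endpoints as unit vectors p₁, p₂ with components (cos φ cos λ, cos φ sin λ, sin φ).
The central angle between the endpoints is δ = arccos(p₁·p₂) ≈ 1.901 rad (108.9°).
Interpolate at f = 3/4 with slerp weights a = sin((1−f)δ)/sin δ ≈ 0.484, b = sin(fδ)/sin δ ≈ 1.046.
p = a·p₁ + b·p₂ ≈ (-0.641, 0.059, -0.765); φ = arcsin(p_z) ≈ -49.91°, λ = atan2(p_y, p_x) ≈ 174.72°.

≈ 50°S, 175°E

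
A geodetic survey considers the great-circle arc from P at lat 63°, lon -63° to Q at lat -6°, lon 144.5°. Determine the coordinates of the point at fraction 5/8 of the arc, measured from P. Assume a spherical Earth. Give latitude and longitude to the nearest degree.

≈ lat 37°, lon 157°

Convert each endpoint to a unit vector on the sphere (x = cos φ cos λ, y = cos φ sin λ, z = sin φ).
The central angle between the endpoints is δ = arccos(p₁·p₂) ≈ 2.087 rad (119.6°).
Interpolate at f = 5/8 with slerp weights a = sin((1−f)δ)/sin δ ≈ 0.811, b = sin(fδ)/sin δ ≈ 1.109.
p = a·p₁ + b·p₂ ≈ (-0.731, 0.313, 0.606); φ = arcsin(p_z) ≈ 37.34°, λ = atan2(p_y, p_x) ≈ 156.84°.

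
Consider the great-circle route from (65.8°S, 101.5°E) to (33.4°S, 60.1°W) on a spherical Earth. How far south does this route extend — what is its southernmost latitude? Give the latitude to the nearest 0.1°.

≈ 83.7°S

The great circle lies in the plane with unit normal n̂ = (p₁ × p₂)/|p₁ × p₂|.
Here n̂_z ≈ -0.110; the vertex latitude is φ_max = arccos|n̂_z| ≈ 83.7°.
Check via Clairaut: cos φ_max = |cos φ₁| · sin C = cos(65.8°)·sin(164.5°) ≈ 0.110, again giving ≈ 83.7°.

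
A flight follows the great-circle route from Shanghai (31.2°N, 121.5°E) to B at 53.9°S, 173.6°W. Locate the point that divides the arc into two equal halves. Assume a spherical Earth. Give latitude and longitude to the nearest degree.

≈ 13°S, 147°E

From cos δ = sin φ₁ sin φ₂ + cos φ₁ cos φ₂ cos Δλ, the central angle is δ ≈ 1.777 rad (101.8°).
Interpolate at f = 1/2 with slerp weights a = sin((1−f)δ)/sin δ ≈ 0.793, b = sin(fδ)/sin δ ≈ 0.793.
p = a·p₁ + b·p₂ ≈ (-0.819, 0.526, -0.230); φ = arcsin(p_z) ≈ -13.29°, λ = atan2(p_y, p_x) ≈ 147.27°.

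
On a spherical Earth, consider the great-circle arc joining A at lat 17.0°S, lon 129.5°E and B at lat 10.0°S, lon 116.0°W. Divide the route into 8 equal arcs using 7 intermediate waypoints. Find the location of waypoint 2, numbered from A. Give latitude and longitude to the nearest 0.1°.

Write both endpoints as unit vectors p₁, p₂ with components (cos φ cos λ, cos φ sin λ, sin φ).
The central angle between the endpoints is δ = arccos(p₁·p₂) ≈ 1.917 rad (109.9°).
Interpolate at f = 2/8 with slerp weights a = sin((1−f)δ)/sin δ ≈ 1.054, b = sin(fδ)/sin δ ≈ 0.490.
p = a·p₁ + b·p₂ ≈ (-0.853, 0.344, -0.393); φ = arcsin(p_z) ≈ -23.16°, λ = atan2(p_y, p_x) ≈ 158.05°.

≈ lat 23.2°S, lon 158.1°E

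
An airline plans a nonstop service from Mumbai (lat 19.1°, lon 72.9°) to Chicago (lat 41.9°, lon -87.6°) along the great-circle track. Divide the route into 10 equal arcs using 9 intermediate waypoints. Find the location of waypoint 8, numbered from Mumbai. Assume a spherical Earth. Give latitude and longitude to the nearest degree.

≈ lat 63°, lon -70°

From cos δ = sin φ₁ sin φ₂ + cos φ₁ cos φ₂ cos Δλ, the central angle is δ ≈ 2.031 rad (116.4°).
Interpolate at f = 8/10 with slerp weights a = sin((1−f)δ)/sin δ ≈ 0.441, b = sin(fδ)/sin δ ≈ 1.115.
p = a·p₁ + b·p₂ ≈ (0.157, -0.430, 0.889); φ = arcsin(p_z) ≈ 62.72°, λ = atan2(p_y, p_x) ≈ -69.93°.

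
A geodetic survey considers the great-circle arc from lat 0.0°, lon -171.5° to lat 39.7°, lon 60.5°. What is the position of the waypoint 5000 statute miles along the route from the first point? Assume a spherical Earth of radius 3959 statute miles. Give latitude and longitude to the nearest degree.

Write both endpoints as unit vectors p₁, p₂ with components (cos φ cos λ, cos φ sin λ, sin φ).
The central angle between the endpoints is δ = arccos(p₁·p₂) ≈ 2.064 rad (118.3°). The total great-circle distance is δ·R ≈ 2.064 × 3959 ≈ 8172 mi, so the target fraction is f = 5000/8172 ≈ 0.612.
Interpolate at f ≈ 0.612 with slerp weights a = sin((1−f)δ)/sin δ ≈ 0.816, b = sin(fδ)/sin δ ≈ 1.082.
p = a·p₁ + b·p₂ ≈ (-0.397, 0.604, 0.691); φ = arcsin(p_z) ≈ 43.73°, λ = atan2(p_y, p_x) ≈ 123.29°.

≈ lat 44°, lon 123°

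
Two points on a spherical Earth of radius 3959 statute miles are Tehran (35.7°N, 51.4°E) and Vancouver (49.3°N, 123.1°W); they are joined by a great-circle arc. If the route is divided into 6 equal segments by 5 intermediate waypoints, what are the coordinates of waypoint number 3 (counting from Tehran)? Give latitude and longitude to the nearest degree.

≈ (83°N, 30°E)

Convert each endpoint to a unit vector on the sphere (x = cos φ cos λ, y = cos φ sin λ, z = sin φ).
The central angle between the endpoints is δ = arccos(p₁·p₂) ≈ 1.656 rad (94.9°).
Interpolate at f = 3/6 with slerp weights a = sin((1−f)δ)/sin δ ≈ 0.739, b = sin(fδ)/sin δ ≈ 0.739.
p = a·p₁ + b·p₂ ≈ (0.111, 0.065, 0.992); φ = arcsin(p_z) ≈ 82.59°, λ = atan2(p_y, p_x) ≈ 30.42°.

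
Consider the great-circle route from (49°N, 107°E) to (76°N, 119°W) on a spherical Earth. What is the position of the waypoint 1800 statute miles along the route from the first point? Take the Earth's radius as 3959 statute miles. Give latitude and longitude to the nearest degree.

From cos δ = sin φ₁ sin φ₂ + cos φ₁ cos φ₂ cos Δλ, the central angle is δ ≈ 0.899 rad (51.5°). The total great-circle distance is δ·R ≈ 0.899 × 3959 ≈ 3561 mi, so the target fraction is f = 1800/3561 ≈ 0.505.
Interpolate at f ≈ 0.505 with slerp weights a = sin((1−f)δ)/sin δ ≈ 0.550, b = sin(fδ)/sin δ ≈ 0.561.
p = a·p₁ + b·p₂ ≈ (-0.171, 0.226, 0.959); φ = arcsin(p_z) ≈ 73.53°, λ = atan2(p_y, p_x) ≈ 127.13°.

≈ (74°N, 127°E)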